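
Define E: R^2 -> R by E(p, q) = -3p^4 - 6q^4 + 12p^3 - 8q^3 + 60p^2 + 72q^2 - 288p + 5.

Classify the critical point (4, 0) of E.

The mixed partial ∂²E/∂p∂q is 0, so the Hessian at any point is diag(E_pp, E_qq) = diag(12(-3p^2 + 6p + 10), 24(-3q^2 - 2q + 6)).
At (4, 0): H = diag(-168, 144).
The eigenvalues have opposite signs, so H is indefinite: a saddle point.

saddle point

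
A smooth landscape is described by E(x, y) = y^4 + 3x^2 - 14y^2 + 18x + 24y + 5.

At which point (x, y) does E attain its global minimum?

(-3, -3)

E(x,y) separates as P(x) + Q(y) + 5, so its minimum is min P + min Q + 5.
P'(x) = 6x + 18 vanishes at x ∈ {-3}; Q'(y) = 4(y - 2)(y - 1)(y + 3) vanishes at y ∈ {-3, 1, 2}.
Local minima of P (where P''>0): P(-3)=-27. Local minima of Q: Q(-3)=-117, Q(2)=8.
So the global minimum of E is P(-3) + Q(-3) + 5 = -27 − 117 + 5 = -139, attained at (-3, -3).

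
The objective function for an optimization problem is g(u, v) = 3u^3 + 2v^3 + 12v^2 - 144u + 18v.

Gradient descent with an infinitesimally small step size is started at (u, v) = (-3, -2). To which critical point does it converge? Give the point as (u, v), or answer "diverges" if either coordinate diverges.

g is separable, so gradient descent decouples: u follows -∂g/∂u, v follows -∂g/∂v.
∂g/∂u = 9(u - 4)(u + 4); at u=-3 this is -63, so u increases.
∂g/∂v = 6(v + 1)(v + 3); at v=-2 this is -6, so v increases.
u converges to its nearest critical value 4 (a local min of the u-part); v converges to -1. The iterate converges to (4, -1).

(4, -1)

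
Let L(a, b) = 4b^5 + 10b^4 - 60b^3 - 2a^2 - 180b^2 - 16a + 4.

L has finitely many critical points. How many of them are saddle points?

2

L separates as a function of a plus a function of b, so ∇L=0 decouples.
∂L/∂a = -4(a + 4) = 0 at a ∈ {-4}; ∂L/∂b = 20b(b - 3)(b + 2)(b + 3) = 0 at b ∈ {-3, -2, 0, 3}.
The Hessian is diagonal: diag(L_aa, L_bb). Second derivatives: L_aa(-4)=-4; L_bb(-3)=-360, L_bb(-2)=200, L_bb(0)=-360, L_bb(3)=1800.
Saddle points occur where the two diagonal entries have opposite signs: (-4, -2), (-4, 3). Count: 2.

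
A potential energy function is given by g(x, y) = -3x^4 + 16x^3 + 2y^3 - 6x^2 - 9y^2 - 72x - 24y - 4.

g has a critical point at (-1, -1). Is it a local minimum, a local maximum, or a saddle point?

The mixed partial ∂²g/∂x∂y is 0, so the Hessian at any point is diag(g_xx, g_yy) = diag(12(-3x^2 + 8x - 1), 6(2y - 3)).
At (-1, -1): H = diag(-144, -30).
Both eigenvalues are negative, so H is negative definite: a local maximum.

local maximum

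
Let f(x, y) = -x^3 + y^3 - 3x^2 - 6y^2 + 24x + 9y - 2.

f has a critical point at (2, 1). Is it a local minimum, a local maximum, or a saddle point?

The mixed partial ∂²f/∂x∂y is 0, so the Hessian at any point is diag(f_xx, f_yy) = diag(-6(x + 1), 6(y - 2)).
At (2, 1): H = diag(-18, -6).
Both eigenvalues are negative, so H is negative definite: a local maximum.

local maximum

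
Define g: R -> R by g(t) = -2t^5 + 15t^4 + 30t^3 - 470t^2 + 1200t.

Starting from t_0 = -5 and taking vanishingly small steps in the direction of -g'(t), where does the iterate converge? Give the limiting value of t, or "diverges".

g'(t) = -10(t - 5)(t - 3)(t - 2)(t + 4), so g'(-5) = -5600.
Gradient descent moves in the -g' direction, i.e. t is increasing.
The nearest critical point in that direction is t = -4, where g'' = 3780 > 0 (a local minimum). The iterate converges there.

-4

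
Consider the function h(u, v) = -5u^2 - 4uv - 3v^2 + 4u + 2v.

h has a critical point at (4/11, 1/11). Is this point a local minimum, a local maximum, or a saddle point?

local maximum

The Hessian of h is constant: H = [[-10, -4], [-4, -6]].
det(H) = (-10)·(-6) − (-4)² = 44.
det(H) > 0 and tr(H) = -16 < 0, so H is negative definite and the point is a local maximum.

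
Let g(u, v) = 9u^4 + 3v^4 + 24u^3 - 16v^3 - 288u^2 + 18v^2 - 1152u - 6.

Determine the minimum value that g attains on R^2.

g(u,v) separates as P(u) + Q(v) − 6, so its minimum is min P + min Q − 6.
P'(u) = 36(u - 4)(u + 2)(u + 4) vanishes at u ∈ {-4, -2, 4}; Q'(v) = 12v(v - 3)(v - 1) vanishes at v ∈ {0, 1, 3}.
Local minima of P (where P''>0): P(-4)=768, P(4)=-5376. Local minima of Q: Q(0)=0, Q(3)=-27.
So the global minimum of g is P(4) + Q(3) − 6 = -5376 − 27 − 6 = -5409, attained at (4, 3).

-5409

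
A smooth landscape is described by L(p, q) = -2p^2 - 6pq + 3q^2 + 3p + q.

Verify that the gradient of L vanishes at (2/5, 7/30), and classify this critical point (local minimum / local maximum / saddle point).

saddle point

∇L = (-4p - 6q + 3, -6p + 6q + 1); substituting (2/5, 7/30) gives ∇L = (0, 0), so (2/5, 7/30) is indeed a critical point.
The Hessian of L is constant: H = [[-4, -6], [-6, 6]].
det(H) = (-4)·6 − (-6)² = -60.
Since det(H) < 0, H is indefinite and the critical point is a saddle point.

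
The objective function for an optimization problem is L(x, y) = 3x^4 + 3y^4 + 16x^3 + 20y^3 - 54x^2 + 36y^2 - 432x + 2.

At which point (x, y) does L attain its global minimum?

(3, 0)

L(x,y) separates as P(x) + Q(y) + 2, so its minimum is min P + min Q + 2.
P'(x) = 12(x - 3)(x + 3)(x + 4) vanishes at x ∈ {-4, -3, 3}; Q'(y) = 12y(y + 2)(y + 3) vanishes at y ∈ {-3, -2, 0}.
Local minima of P (where P''>0): P(-4)=608, P(3)=-1107. Local minima of Q: Q(-3)=27, Q(0)=0.
So the global minimum of L is P(3) + Q(0) + 2 = -1107 + 0 + 2 = -1105, attained at (3, 0).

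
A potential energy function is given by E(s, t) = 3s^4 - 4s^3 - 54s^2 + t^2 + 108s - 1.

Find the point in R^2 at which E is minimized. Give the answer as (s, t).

(-3, 0)

E(s,t) separates as P(s) + Q(t) − 1, so its minimum is min P + min Q − 1.
P'(s) = 12(s - 3)(s - 1)(s + 3) vanishes at s ∈ {-3, 1, 3}; Q'(t) = 2t vanishes at t ∈ {0}.
Local minima of P (where P''>0): P(-3)=-459, P(3)=-27. Local minima of Q: Q(0)=0.
So the global minimum of E is P(-3) + Q(0) − 1 = -459 + 0 − 1 = -460, attained at (-3, 0).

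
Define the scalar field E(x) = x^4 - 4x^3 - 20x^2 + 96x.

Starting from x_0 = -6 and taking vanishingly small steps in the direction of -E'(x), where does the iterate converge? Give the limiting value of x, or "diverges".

-3

E'(x) = 4(x - 4)(x - 2)(x + 3), so E'(-6) = -960.
Gradient descent moves in the -E' direction, i.e. x is increasing.
The nearest critical point in that direction is x = -3, where E'' = 140 > 0 (a local minimum). The iterate converges there.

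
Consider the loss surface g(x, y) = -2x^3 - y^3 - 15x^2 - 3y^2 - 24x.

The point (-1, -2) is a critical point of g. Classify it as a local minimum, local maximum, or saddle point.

The mixed partial ∂²g/∂x∂y is 0, so the Hessian at any point is diag(g_xx, g_yy) = diag(-6(2x + 5), -6(y + 1)).
At (-1, -2): H = diag(-18, 6).
The eigenvalues have opposite signs, so H is indefinite: a saddle point.

saddle point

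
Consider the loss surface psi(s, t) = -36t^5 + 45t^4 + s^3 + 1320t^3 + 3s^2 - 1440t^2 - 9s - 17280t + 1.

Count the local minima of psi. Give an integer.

2

psi separates as a function of s plus a function of t, so ∇psi=0 decouples.
∂psi/∂s = 3(s - 1)(s + 3) = 0 at s ∈ {-3, 1}; ∂psi/∂t = -180(t - 4)(t - 3)(t + 2)(t + 4) = 0 at t ∈ {-4, -2, 3, 4}.
The Hessian is diagonal: diag(psi_ss, psi_tt). Second derivatives: psi_ss(-3)=-12, psi_ss(1)=12; psi_tt(-4)=20160, psi_tt(-2)=-10800, psi_tt(3)=6300, psi_tt(4)=-8640.
Local minima occur where both diagonal entries positive: (1, -4), (1, 3). Count: 2.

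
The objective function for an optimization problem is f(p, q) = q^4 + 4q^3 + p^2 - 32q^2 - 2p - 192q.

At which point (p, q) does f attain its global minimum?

(1, 4)

f(p,q) separates as A(p) + B(q), so its minimum is min A + min B.
A'(p) = 2p - 2 vanishes at p ∈ {1}; B'(q) = 4(q - 4)(q + 3)(q + 4) vanishes at q ∈ {-4, -3, 4}.
Local minima of A (where A''>0): A(1)=-1. Local minima of B: B(-4)=256, B(4)=-768.
So the global minimum of f is A(1) + B(4) = -1 − 768 = -769, attained at (1, 4).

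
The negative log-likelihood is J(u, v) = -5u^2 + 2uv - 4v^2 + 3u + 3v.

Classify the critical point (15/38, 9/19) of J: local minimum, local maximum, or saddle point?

The Hessian of J is constant: H = [[-10, 2], [2, -8]].
det(H) = (-10)·(-8) − 2² = 76.
det(H) > 0 and tr(H) = -18 < 0, so H is negative definite and the point is a local maximum.

local maximum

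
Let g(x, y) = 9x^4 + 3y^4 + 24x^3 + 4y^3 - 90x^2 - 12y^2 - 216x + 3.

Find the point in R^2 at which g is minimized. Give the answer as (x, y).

(2, -2)

g(x,y) separates as P(x) + Q(y) + 3, so its minimum is min P + min Q + 3.
P'(x) = 36(x - 2)(x + 1)(x + 3) vanishes at x ∈ {-3, -1, 2}; Q'(y) = 12y(y - 1)(y + 2) vanishes at y ∈ {-2, 0, 1}.
Local minima of P (where P''>0): P(-3)=-81, P(2)=-456. Local minima of Q: Q(-2)=-32, Q(1)=-5.
So the global minimum of g is P(2) + Q(-2) + 3 = -456 − 32 + 3 = -485, attained at (2, -2).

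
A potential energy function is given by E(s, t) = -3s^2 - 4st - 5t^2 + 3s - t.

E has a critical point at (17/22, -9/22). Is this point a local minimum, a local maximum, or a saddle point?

The Hessian of E is constant: H = [[-6, -4], [-4, -10]].
det(H) = (-6)·(-10) − (-4)² = 44.
det(H) > 0 and tr(H) = -16 < 0, so H is negative definite and the point is a local maximum.

local maximum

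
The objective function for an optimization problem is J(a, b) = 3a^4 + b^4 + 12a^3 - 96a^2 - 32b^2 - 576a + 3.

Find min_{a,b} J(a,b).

-2557

J(a,b) separates as P(a) + Q(b) + 3, so its minimum is min P + min Q + 3.
P'(a) = 12(a - 4)(a + 3)(a + 4) vanishes at a ∈ {-4, -3, 4}; Q'(b) = 4b(b - 4)(b + 4) vanishes at b ∈ {-4, 0, 4}.
Local minima of P (where P''>0): P(-4)=768, P(4)=-2304. Local minima of Q: Q(-4)=-256, Q(4)=-256.
So the global minimum of J is P(4) + Q(-4) + 3 = -2304 − 256 + 3 = -2557, attained at (4, -4).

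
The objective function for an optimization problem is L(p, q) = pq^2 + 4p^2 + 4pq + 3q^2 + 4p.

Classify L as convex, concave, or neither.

The term pq^2 is cubic, so the Hessian is not constant.
∂²L/∂q² = 2p + 6, which takes both signs as p varies (negative for sufficiently negative p). A diagonal entry of the Hessian changing sign means the Hessian is neither positive- nor negative-semidefinite on all of R^2.

neither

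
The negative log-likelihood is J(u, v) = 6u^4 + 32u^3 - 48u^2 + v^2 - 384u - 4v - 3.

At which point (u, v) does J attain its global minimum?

(2, 2)

J(u,v) separates as P(u) + Q(v) − 3, so its minimum is min P + min Q − 3.
P'(u) = 24(u - 2)(u + 2)(u + 4) vanishes at u ∈ {-4, -2, 2}; Q'(v) = 2v - 4 vanishes at v ∈ {2}.
Local minima of P (where P''>0): P(-4)=256, P(2)=-608. Local minima of Q: Q(2)=-4.
So the global minimum of J is P(2) + Q(2) − 3 = -608 − 4 − 3 = -615, attained at (2, 2).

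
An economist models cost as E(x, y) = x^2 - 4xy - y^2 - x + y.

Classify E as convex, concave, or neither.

neither

E is quadratic, so its Hessian is the constant matrix H = [[2, -4], [-4, -2]].
det(H) = -20, tr(H) = 0.
det(H) < 0, so H is indefinite: neither convex nor concave.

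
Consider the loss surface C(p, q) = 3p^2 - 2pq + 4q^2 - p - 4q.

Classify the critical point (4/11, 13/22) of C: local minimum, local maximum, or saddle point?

The Hessian of C is constant: H = [[6, -2], [-2, 8]].
det(H) = 6·8 − (-2)² = 44.
det(H) > 0 and tr(H) = 14 > 0, so H is positive definite and the point is a local minimum.

local minimum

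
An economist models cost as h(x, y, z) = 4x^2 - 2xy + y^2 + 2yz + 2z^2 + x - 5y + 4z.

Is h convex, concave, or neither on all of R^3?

h is quadratic, so its Hessian is the constant matrix H = [[8, -2, 0], [-2, 2, 2], [0, 2, 4]].
Leading principal minors: 8, 12, 16.
All positive ⇒ H ≻ 0 ⇒ convex.

convex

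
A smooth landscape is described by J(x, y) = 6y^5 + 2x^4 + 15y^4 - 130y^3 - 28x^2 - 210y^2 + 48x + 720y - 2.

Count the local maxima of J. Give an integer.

2

J separates as a function of x plus a function of y, so ∇J=0 decouples.
∂J/∂x = 8(x - 2)(x - 1)(x + 3) = 0 at x ∈ {-3, 1, 2}; ∂J/∂y = 30(y - 3)(y - 1)(y + 2)(y + 4) = 0 at y ∈ {-4, -2, 1, 3}.
The Hessian is diagonal: diag(J_xx, J_yy). Second derivatives: J_xx(-3)=160, J_xx(1)=-32, J_xx(2)=40; J_yy(-4)=-2100, J_yy(-2)=900, J_yy(1)=-900, J_yy(3)=2100.
Local maxima occur where both diagonal entries negative: (1, -4), (1, 1). Count: 2.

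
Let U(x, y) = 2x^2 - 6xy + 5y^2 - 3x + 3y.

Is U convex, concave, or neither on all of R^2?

U is quadratic, so its Hessian is the constant matrix H = [[4, -6], [-6, 10]].
det(H) = 4, tr(H) = 14.
det(H) > 0 and tr(H) > 0, so H is positive definite everywhere: convex.

convex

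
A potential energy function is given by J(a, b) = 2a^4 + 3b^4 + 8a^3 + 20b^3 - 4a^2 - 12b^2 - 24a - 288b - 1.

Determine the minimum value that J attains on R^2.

-435

J(a,b) separates as P(a) + Q(b) − 1, so its minimum is min P + min Q − 1.
P'(a) = 8(a - 1)(a + 1)(a + 3) vanishes at a ∈ {-3, -1, 1}; Q'(b) = 12(b - 2)(b + 3)(b + 4) vanishes at b ∈ {-4, -3, 2}.
Local minima of P (where P''>0): P(-3)=-18, P(1)=-18. Local minima of Q: Q(-4)=448, Q(2)=-416.
So the global minimum of J is P(-3) + Q(2) − 1 = -18 − 416 − 1 = -435, attained at (-3, 2).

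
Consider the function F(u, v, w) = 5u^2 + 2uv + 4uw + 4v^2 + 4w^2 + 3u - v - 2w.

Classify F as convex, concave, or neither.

F is quadratic, so its Hessian is the constant matrix H = [[10, 2, 4], [2, 8, 0], [4, 0, 8]].
Leading principal minors: 10, 76, 480.
All positive ⇒ H ≻ 0 ⇒ convex.

convex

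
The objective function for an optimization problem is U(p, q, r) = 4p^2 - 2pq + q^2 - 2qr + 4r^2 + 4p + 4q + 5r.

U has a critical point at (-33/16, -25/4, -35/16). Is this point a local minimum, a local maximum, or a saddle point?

local minimum

The Hessian is constant: H = [[8, -2, 0], [-2, 2, -2], [0, -2, 8]].
Leading principal minors: Δ₁ = 8, Δ₂ = 12, Δ₃ = 64.
All leading minors are positive, so H is positive definite: a local minimum.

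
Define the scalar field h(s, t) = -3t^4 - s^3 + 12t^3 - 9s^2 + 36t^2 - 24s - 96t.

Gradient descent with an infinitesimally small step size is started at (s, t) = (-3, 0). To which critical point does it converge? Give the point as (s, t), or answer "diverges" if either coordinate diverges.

h is separable, so gradient descent decouples: s follows -∂h/∂s, t follows -∂h/∂t.
∂h/∂s = -3(s + 2)(s + 4); at s=-3 this is 3, so s decreases.
∂h/∂t = -12(t - 4)(t - 1)(t + 2); at t=0 this is -96, so t increases.
s converges to its nearest critical value -4 (a local min of the s-part); t converges to 1. The iterate converges to (-4, 1).

(-4, 1)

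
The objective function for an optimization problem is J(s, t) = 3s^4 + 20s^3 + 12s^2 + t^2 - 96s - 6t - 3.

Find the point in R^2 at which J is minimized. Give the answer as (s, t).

J(s,t) separates as P(s) + Q(t) − 3, so its minimum is min P + min Q − 3.
P'(s) = 12(s - 1)(s + 2)(s + 4) vanishes at s ∈ {-4, -2, 1}; Q'(t) = 2(t - 3) vanishes at t ∈ {3}.
Local minima of P (where P''>0): P(-4)=64, P(1)=-61. Local minima of Q: Q(3)=-9.
So the global minimum of J is P(1) + Q(3) − 3 = -61 − 9 − 3 = -73, attained at (1, 3).

(1, 3)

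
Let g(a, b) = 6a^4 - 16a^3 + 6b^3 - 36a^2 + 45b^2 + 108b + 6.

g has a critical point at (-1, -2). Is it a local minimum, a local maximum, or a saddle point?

The mixed partial ∂²g/∂a∂b is 0, so the Hessian at any point is diag(g_aa, g_bb) = diag(24(3a^2 - 4a - 3), 18(2b + 5)).
At (-1, -2): H = diag(96, 18).
Both eigenvalues are positive, so H is positive definite: a local minimum.

local minimum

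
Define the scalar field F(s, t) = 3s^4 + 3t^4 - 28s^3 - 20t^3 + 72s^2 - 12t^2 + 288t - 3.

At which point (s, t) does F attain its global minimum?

F(s,t) separates as P(s) + Q(t) − 3, so its minimum is min P + min Q − 3.
P'(s) = 12s(s - 4)(s - 3) vanishes at s ∈ {0, 3, 4}; Q'(t) = 12(t - 4)(t - 3)(t + 2) vanishes at t ∈ {-2, 3, 4}.
Local minima of P (where P''>0): P(0)=0, P(4)=128. Local minima of Q: Q(-2)=-416, Q(4)=448.
So the global minimum of F is P(0) + Q(-2) − 3 = 0 − 416 − 3 = -419, attained at (0, -2).

(0, -2)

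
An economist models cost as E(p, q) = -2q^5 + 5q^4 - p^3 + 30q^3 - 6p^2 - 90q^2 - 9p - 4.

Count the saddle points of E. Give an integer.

E separates as a function of p plus a function of q, so ∇E=0 decouples.
∂E/∂p = -3(p + 1)(p + 3) = 0 at p ∈ {-3, -1}; ∂E/∂q = -10q(q - 3)(q - 2)(q + 3) = 0 at q ∈ {-3, 0, 2, 3}.
The Hessian is diagonal: diag(E_pp, E_qq). Second derivatives: E_pp(-3)=6, E_pp(-1)=-6; E_qq(-3)=900, E_qq(0)=-180, E_qq(2)=100, E_qq(3)=-180.
Saddle points occur where the two diagonal entries have opposite signs: (-3, 0), (-3, 3), (-1, -3), (-1, 2). Count: 4.

4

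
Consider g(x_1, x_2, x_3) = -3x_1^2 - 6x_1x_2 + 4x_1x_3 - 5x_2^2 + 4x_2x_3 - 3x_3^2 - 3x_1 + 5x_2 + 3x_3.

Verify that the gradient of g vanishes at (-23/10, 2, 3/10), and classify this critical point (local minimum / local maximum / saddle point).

local maximum

∇g = (-6x_1 - 6x_2 + 4x_3 - 3, -6x_1 - 10x_2 + 4x_3 + 5, 4x_1 + 4x_2 - 6x_3 + 3); substituting (-23/10, 2, 3/10) gives ∇g = (0, 0, 0), so (-23/10, 2, 3/10) is indeed a critical point.
The Hessian is constant: H = [[-6, -6, 4], [-6, -10, 4], [4, 4, -6]].
Leading principal minors: Δ₁ = -6, Δ₂ = 24, Δ₃ = -80.
The minors alternate sign starting negative (−, +, −), so H is negative definite: a local maximum.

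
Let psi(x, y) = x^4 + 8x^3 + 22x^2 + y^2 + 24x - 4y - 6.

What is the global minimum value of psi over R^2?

psi(x,y) separates as P(x) + Q(y) − 6, so its minimum is min P + min Q − 6.
P'(x) = 4(x + 1)(x + 2)(x + 3) vanishes at x ∈ {-3, -2, -1}; Q'(y) = 2y - 4 vanishes at y ∈ {2}.
Local minima of P (where P''>0): P(-3)=-9, P(-1)=-9. Local minima of Q: Q(2)=-4.
So the global minimum of psi is P(-3) + Q(2) − 6 = -9 − 4 − 6 = -19, attained at (-3, 2).

-19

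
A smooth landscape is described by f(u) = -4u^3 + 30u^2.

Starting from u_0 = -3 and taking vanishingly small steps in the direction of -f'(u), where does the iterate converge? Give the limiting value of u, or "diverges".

0

f'(u) = -12u(u - 5), so f'(-3) = -288.
Gradient descent moves in the -f' direction, i.e. u is increasing.
The nearest critical point in that direction is u = 0, where f'' = 60 > 0 (a local minimum). The iterate converges there.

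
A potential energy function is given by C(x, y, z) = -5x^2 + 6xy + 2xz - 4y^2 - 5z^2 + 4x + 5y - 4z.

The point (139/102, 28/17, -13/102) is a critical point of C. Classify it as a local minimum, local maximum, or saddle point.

local maximum

The Hessian is constant: H = [[-10, 6, 2], [6, -8, 0], [2, 0, -10]].
Leading principal minors: Δ₁ = -10, Δ₂ = 44, Δ₃ = -408.
The minors alternate sign starting negative (−, +, −), so H is negative definite: a local maximum.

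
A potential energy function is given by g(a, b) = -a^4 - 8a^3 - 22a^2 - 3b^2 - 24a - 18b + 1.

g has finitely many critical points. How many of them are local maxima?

2

g separates as a function of a plus a function of b, so ∇g=0 decouples.
∂g/∂a = -4(a + 1)(a + 2)(a + 3) = 0 at a ∈ {-3, -2, -1}; ∂g/∂b = -6(b + 3) = 0 at b ∈ {-3}.
The Hessian is diagonal: diag(g_aa, g_bb). Second derivatives: g_aa(-3)=-8, g_aa(-2)=4, g_aa(-1)=-8; g_bb(-3)=-6.
Local maxima occur where both diagonal entries negative: (-3, -3), (-1, -3). Count: 2.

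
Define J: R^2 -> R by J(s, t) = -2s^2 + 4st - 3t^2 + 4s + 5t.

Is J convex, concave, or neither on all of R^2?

concave

J is quadratic, so its Hessian is the constant matrix H = [[-4, 4], [4, -6]].
det(H) = 8, tr(H) = -10.
det(H) > 0 and tr(H) < 0, so H is negative definite everywhere: concave.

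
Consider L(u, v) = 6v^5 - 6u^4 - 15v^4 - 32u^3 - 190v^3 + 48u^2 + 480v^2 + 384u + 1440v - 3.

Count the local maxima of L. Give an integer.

4

L separates as a function of u plus a function of v, so ∇L=0 decouples.
∂L/∂u = -24(u - 2)(u + 2)(u + 4) = 0 at u ∈ {-4, -2, 2}; ∂L/∂v = 30(v - 4)(v - 3)(v + 1)(v + 4) = 0 at v ∈ {-4, -1, 3, 4}.
The Hessian is diagonal: diag(L_uu, L_vv). Second derivatives: L_uu(-4)=-288, L_uu(-2)=192, L_uu(2)=-576; L_vv(-4)=-5040, L_vv(-1)=1800, L_vv(3)=-840, L_vv(4)=1200.
Local maxima occur where both diagonal entries negative: (-4, -4), (-4, 3), (2, -4), (2, 3). Count: 4.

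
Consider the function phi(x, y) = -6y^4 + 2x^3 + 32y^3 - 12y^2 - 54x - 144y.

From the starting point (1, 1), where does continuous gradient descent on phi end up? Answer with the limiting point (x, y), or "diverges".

phi is separable, so gradient descent decouples: x follows -∂phi/∂x, y follows -∂phi/∂y.
∂phi/∂x = 6(x - 3)(x + 3); at x=1 this is -48, so x increases.
∂phi/∂y = -24(y - 3)(y - 2)(y + 1); at y=1 this is -96, so y increases.
x converges to its nearest critical value 3 (a local min of the x-part); y converges to 2. The iterate converges to (3, 2).

(3, 2)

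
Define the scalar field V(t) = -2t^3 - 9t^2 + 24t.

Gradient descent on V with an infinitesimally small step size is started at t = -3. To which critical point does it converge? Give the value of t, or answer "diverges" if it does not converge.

-4

V'(t) = -6(t - 1)(t + 4), so V'(-3) = 24.
Gradient descent moves in the -V' direction, i.e. t is decreasing.
The nearest critical point in that direction is t = -4, where V'' = 30 > 0 (a local minimum). The iterate converges there.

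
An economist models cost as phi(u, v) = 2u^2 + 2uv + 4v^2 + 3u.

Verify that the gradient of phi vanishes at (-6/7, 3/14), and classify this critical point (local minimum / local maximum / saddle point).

∇phi = (4u + 2v + 3, 2u + 8v); substituting (-6/7, 3/14) gives ∇phi = (0, 0), so (-6/7, 3/14) is indeed a critical point.
The Hessian of phi is constant: H = [[4, 2], [2, 8]].
det(H) = 4·8 − 2² = 28.
det(H) > 0 and tr(H) = 12 > 0, so H is positive definite and the point is a local minimum.

local minimum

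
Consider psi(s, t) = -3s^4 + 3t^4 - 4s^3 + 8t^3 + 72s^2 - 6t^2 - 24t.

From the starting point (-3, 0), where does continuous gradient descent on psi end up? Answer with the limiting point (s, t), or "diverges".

(0, 1)

psi is separable, so gradient descent decouples: s follows -∂psi/∂s, t follows -∂psi/∂t.
∂psi/∂s = -12s(s - 3)(s + 4); at s=-3 this is -216, so s increases.
∂psi/∂t = 12(t - 1)(t + 1)(t + 2); at t=0 this is -24, so t increases.
s converges to its nearest critical value 0 (a local min of the s-part); t converges to 1. The iterate converges to (0, 1).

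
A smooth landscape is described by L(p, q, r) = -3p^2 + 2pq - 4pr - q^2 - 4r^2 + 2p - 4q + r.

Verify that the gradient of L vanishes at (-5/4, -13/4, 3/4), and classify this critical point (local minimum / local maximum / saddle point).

∇L = (-6p + 2q - 4r + 2, 2p - 2q - 4, -4p - 8r + 1); substituting (-5/4, -13/4, 3/4) gives ∇L = (0, 0, 0), so (-5/4, -13/4, 3/4) is indeed a critical point.
The Hessian is constant: H = [[-6, 2, -4], [2, -2, 0], [-4, 0, -8]].
Leading principal minors: Δ₁ = -6, Δ₂ = 8, Δ₃ = -32.
The minors alternate sign starting negative (−, +, −), so H is negative definite: a local maximum.

local maximum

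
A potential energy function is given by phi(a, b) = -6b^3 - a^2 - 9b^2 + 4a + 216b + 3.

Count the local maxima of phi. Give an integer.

1

phi separates as a function of a plus a function of b, so ∇phi=0 decouples.
∂phi/∂a = -2(a - 2) = 0 at a ∈ {2}; ∂phi/∂b = -18(b - 3)(b + 4) = 0 at b ∈ {-4, 3}.
The Hessian is diagonal: diag(phi_aa, phi_bb). Second derivatives: phi_aa(2)=-2; phi_bb(-4)=126, phi_bb(3)=-126.
Local maxima occur where both diagonal entries negative: (2, 3). Count: 1.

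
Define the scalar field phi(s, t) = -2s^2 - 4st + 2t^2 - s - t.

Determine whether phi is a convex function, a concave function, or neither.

phi is quadratic, so its Hessian is the constant matrix H = [[-4, -4], [-4, 4]].
det(H) = -32, tr(H) = 0.
det(H) < 0, so H is indefinite: neither convex nor concave.

neither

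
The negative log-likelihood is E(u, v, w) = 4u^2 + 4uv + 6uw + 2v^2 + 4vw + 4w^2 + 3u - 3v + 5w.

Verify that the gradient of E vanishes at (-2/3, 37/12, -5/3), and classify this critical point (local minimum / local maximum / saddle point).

local minimum

∇E = (8u + 4v + 6w + 3, 4u + 4v + 4w - 3, 6u + 4v + 8w + 5); substituting (-2/3, 37/12, -5/3) gives ∇E = (0, 0, 0), so (-2/3, 37/12, -5/3) is indeed a critical point.
The Hessian is constant: H = [[8, 4, 6], [4, 4, 4], [6, 4, 8]].
Leading principal minors: Δ₁ = 8, Δ₂ = 16, Δ₃ = 48.
All leading minors are positive, so H is positive definite: a local minimum.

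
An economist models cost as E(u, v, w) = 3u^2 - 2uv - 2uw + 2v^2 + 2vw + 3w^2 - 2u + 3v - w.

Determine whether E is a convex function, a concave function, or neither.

convex

E is quadratic, so its Hessian is the constant matrix H = [[6, -2, -2], [-2, 4, 2], [-2, 2, 6]].
Leading principal minors: 6, 20, 96.
All positive ⇒ H ≻ 0 ⇒ convex.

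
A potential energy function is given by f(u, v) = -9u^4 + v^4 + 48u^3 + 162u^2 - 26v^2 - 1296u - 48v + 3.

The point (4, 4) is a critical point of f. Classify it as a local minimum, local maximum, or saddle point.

saddle point

The mixed partial ∂²f/∂u∂v is 0, so the Hessian at any point is diag(f_uu, f_vv) = diag(36(-3u^2 + 8u + 9), 4(3v^2 - 13)).
At (4, 4): H = diag(-252, 140).
The eigenvalues have opposite signs, so H is indefinite: a saddle point.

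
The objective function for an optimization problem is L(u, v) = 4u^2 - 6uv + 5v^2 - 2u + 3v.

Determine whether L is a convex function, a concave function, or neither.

convex

L is quadratic, so its Hessian is the constant matrix H = [[8, -6], [-6, 10]].
det(H) = 44, tr(H) = 18.
det(H) > 0 and tr(H) > 0, so H is positive definite everywhere: convex.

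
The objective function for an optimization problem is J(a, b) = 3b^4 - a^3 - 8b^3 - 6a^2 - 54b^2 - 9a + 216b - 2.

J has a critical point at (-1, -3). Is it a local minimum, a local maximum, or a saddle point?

saddle point

The mixed partial ∂²J/∂a∂b is 0, so the Hessian at any point is diag(J_aa, J_bb) = diag(-6(a + 2), 12(3b^2 - 4b - 9)).
At (-1, -3): H = diag(-6, 360).
The eigenvalues have opposite signs, so H is indefinite: a saddle point.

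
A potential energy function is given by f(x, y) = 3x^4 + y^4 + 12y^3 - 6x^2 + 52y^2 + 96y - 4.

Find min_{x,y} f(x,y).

f(x,y) separates as P(x) + Q(y) − 4, so its minimum is min P + min Q − 4.
P'(x) = 12x(x - 1)(x + 1) vanishes at x ∈ {-1, 0, 1}; Q'(y) = 4(y + 2)(y + 3)(y + 4) vanishes at y ∈ {-4, -3, -2}.
Local minima of P (where P''>0): P(-1)=-3, P(1)=-3. Local minima of Q: Q(-4)=-64, Q(-2)=-64.
So the global minimum of f is P(-1) + Q(-4) − 4 = -3 − 64 − 4 = -71, attained at (-1, -4).

-71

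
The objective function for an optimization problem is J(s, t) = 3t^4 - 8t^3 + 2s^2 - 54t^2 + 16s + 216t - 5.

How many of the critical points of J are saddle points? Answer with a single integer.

J separates as a function of s plus a function of t, so ∇J=0 decouples.
∂J/∂s = 4(s + 4) = 0 at s ∈ {-4}; ∂J/∂t = 12(t - 3)(t - 2)(t + 3) = 0 at t ∈ {-3, 2, 3}.
The Hessian is diagonal: diag(J_ss, J_tt). Second derivatives: J_ss(-4)=4; J_tt(-3)=360, J_tt(2)=-60, J_tt(3)=72.
Saddle points occur where the two diagonal entries have opposite signs: (-4, 2). Count: 1.

1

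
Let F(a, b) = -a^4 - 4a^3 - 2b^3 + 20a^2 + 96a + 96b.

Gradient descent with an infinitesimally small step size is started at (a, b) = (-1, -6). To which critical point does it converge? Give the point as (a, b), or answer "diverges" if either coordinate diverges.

(-2, -4)

F is separable, so gradient descent decouples: a follows -∂F/∂a, b follows -∂F/∂b.
∂F/∂a = -4(a - 3)(a + 2)(a + 4); at a=-1 this is 48, so a decreases.
∂F/∂b = -6(b - 4)(b + 4); at b=-6 this is -120, so b increases.
a converges to its nearest critical value -2 (a local min of the a-part); b converges to -4. The iterate converges to (-2, -4).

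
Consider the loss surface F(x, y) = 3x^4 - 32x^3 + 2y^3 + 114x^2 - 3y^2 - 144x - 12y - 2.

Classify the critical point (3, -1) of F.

local maximum

The mixed partial ∂²F/∂x∂y is 0, so the Hessian at any point is diag(F_xx, F_yy) = diag(12(3x^2 - 16x + 19), 6(2y - 1)).
At (3, -1): H = diag(-24, -18).
Both eigenvalues are negative, so H is negative definite: a local maximum.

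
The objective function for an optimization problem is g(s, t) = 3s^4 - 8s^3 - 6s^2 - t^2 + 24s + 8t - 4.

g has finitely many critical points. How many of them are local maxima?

g separates as a function of s plus a function of t, so ∇g=0 decouples.
∂g/∂s = 12(s - 2)(s - 1)(s + 1) = 0 at s ∈ {-1, 1, 2}; ∂g/∂t = -2(t - 4) = 0 at t ∈ {4}.
The Hessian is diagonal: diag(g_ss, g_tt). Second derivatives: g_ss(-1)=72, g_ss(1)=-24, g_ss(2)=36; g_tt(4)=-2.
Local maxima occur where both diagonal entries negative: (1, 4). Count: 1.

1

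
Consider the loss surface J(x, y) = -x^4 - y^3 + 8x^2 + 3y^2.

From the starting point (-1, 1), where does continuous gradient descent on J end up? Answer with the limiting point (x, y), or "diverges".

(0, 0)

J is separable, so gradient descent decouples: x follows -∂J/∂x, y follows -∂J/∂y.
∂J/∂x = -4x(x - 2)(x + 2); at x=-1 this is -12, so x increases.
∂J/∂y = -3y(y - 2); at y=1 this is 3, so y decreases.
x converges to its nearest critical value 0 (a local min of the x-part); y converges to 0. The iterate converges to (0, 0).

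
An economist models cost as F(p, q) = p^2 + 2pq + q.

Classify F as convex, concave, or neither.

F is quadratic, so its Hessian is the constant matrix H = [[2, 2], [2, 0]].
det(H) = -4, tr(H) = 2.
det(H) < 0, so H is indefinite: neither convex nor concave.

neither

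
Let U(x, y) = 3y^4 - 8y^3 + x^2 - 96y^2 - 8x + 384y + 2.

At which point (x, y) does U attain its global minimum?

U(x,y) separates as P(x) + Q(y) + 2, so its minimum is min P + min Q + 2.
P'(x) = 2x - 8 vanishes at x ∈ {4}; Q'(y) = 12(y - 4)(y - 2)(y + 4) vanishes at y ∈ {-4, 2, 4}.
Local minima of P (where P''>0): P(4)=-16. Local minima of Q: Q(-4)=-1792, Q(4)=256.
So the global minimum of U is P(4) + Q(-4) + 2 = -16 − 1792 + 2 = -1806, attained at (4, -4).

(4, -4)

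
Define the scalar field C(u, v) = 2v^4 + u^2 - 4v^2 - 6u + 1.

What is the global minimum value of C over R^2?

-10

C(u,v) separates as P(u) + Q(v) + 1, so its minimum is min P + min Q + 1.
P'(u) = 2u - 6 vanishes at u ∈ {3}; Q'(v) = 8v(v - 1)(v + 1) vanishes at v ∈ {-1, 0, 1}.
Local minima of P (where P''>0): P(3)=-9. Local minima of Q: Q(-1)=-2, Q(1)=-2.
So the global minimum of C is P(3) + Q(-1) + 1 = -9 − 2 + 1 = -10, attained at (3, -1).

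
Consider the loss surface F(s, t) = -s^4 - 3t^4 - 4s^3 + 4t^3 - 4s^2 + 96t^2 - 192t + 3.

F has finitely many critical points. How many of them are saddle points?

4

F separates as a function of s plus a function of t, so ∇F=0 decouples.
∂F/∂s = -4s(s + 1)(s + 2) = 0 at s ∈ {-2, -1, 0}; ∂F/∂t = -12(t - 4)(t - 1)(t + 4) = 0 at t ∈ {-4, 1, 4}.
The Hessian is diagonal: diag(F_ss, F_tt). Second derivatives: F_ss(-2)=-8, F_ss(-1)=4, F_ss(0)=-8; F_tt(-4)=-480, F_tt(1)=180, F_tt(4)=-288.
Saddle points occur where the two diagonal entries have opposite signs: (-2, 1), (-1, -4), (-1, 4), (0, 1). Count: 4.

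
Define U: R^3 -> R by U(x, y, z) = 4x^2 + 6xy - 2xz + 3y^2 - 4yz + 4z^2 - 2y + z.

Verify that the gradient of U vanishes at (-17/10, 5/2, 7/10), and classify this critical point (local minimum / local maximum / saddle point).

∇U = (8x + 6y - 2z, 6x + 6y - 4z - 2, -2x - 4y + 8z + 1); substituting (-17/10, 5/2, 7/10) gives ∇U = (0, 0, 0), so (-17/10, 5/2, 7/10) is indeed a critical point.
The Hessian is constant: H = [[8, 6, -2], [6, 6, -4], [-2, -4, 8]].
Leading principal minors: Δ₁ = 8, Δ₂ = 12, Δ₃ = 40.
All leading minors are positive, so H is positive definite: a local minimum.

local minimum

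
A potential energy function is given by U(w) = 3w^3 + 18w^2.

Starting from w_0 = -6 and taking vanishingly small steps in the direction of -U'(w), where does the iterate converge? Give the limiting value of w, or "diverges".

U'(w) = 9w(w + 4), so U'(-6) = 108.
Gradient descent moves in the -U' direction, i.e. w is decreasing.
There is no critical point below w=-6, and U' keeps the same sign, so the iterate runs off to −∞.

diverges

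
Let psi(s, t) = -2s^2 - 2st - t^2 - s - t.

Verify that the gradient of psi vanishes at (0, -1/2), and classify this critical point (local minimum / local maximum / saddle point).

local maximum

∇psi = (-4s - 2t - 1, -2s - 2t - 1); substituting (0, -1/2) gives ∇psi = (0, 0), so (0, -1/2) is indeed a critical point.
The Hessian of psi is constant: H = [[-4, -2], [-2, -2]].
det(H) = (-4)·(-2) − (-2)² = 4.
det(H) > 0 and tr(H) = -6 < 0, so H is negative definite and the point is a local maximum.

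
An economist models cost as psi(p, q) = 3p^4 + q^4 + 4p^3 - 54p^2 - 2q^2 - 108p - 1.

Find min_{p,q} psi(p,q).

-461

psi(p,q) separates as A(p) + B(q) − 1, so its minimum is min A + min B − 1.
A'(p) = 12(p - 3)(p + 1)(p + 3) vanishes at p ∈ {-3, -1, 3}; B'(q) = 4q(q - 1)(q + 1) vanishes at q ∈ {-1, 0, 1}.
Local minima of A (where A''>0): A(-3)=-27, A(3)=-459. Local minima of B: B(-1)=-1, B(1)=-1.
So the global minimum of psi is A(3) + B(-1) − 1 = -459 − 1 − 1 = -461, attained at (3, -1).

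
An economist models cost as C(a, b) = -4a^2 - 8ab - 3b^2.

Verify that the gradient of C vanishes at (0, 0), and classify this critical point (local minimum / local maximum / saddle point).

∇C = (-8a - 8b, -8a - 6b); substituting (0, 0) gives ∇C = (0, 0), so (0, 0) is indeed a critical point.
The Hessian of C is constant: H = [[-8, -8], [-8, -6]].
det(H) = (-8)·(-6) − (-8)² = -16.
Since det(H) < 0, H is indefinite and the critical point is a saddle point.

saddle point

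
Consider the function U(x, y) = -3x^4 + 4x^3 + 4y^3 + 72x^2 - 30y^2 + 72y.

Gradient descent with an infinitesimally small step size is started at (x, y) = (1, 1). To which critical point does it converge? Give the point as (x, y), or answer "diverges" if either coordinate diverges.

U is separable, so gradient descent decouples: x follows -∂U/∂x, y follows -∂U/∂y.
∂U/∂x = -12x(x - 4)(x + 3); at x=1 this is 144, so x decreases.
∂U/∂y = 12(y - 3)(y - 2); at y=1 this is 24, so y decreases.
The y-coordinate has no critical point in that direction and runs off to infinity.

diverges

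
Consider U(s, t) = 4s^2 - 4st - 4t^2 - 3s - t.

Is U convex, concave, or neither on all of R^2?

U is quadratic, so its Hessian is the constant matrix H = [[8, -4], [-4, -8]].
det(H) = -80, tr(H) = 0.
det(H) < 0, so H is indefinite: neither convex nor concave.

neither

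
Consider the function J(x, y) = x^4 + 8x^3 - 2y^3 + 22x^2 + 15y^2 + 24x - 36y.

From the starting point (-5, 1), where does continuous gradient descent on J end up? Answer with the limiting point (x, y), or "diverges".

(-3, 2)

J is separable, so gradient descent decouples: x follows -∂J/∂x, y follows -∂J/∂y.
∂J/∂x = 4(x + 1)(x + 2)(x + 3); at x=-5 this is -96, so x increases.
∂J/∂y = -6(y - 3)(y - 2); at y=1 this is -12, so y increases.
x converges to its nearest critical value -3 (a local min of the x-part); y converges to 2. The iterate converges to (-3, 2).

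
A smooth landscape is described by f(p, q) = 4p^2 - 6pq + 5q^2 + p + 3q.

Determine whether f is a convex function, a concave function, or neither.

f is quadratic, so its Hessian is the constant matrix H = [[8, -6], [-6, 10]].
det(H) = 44, tr(H) = 18.
det(H) > 0 and tr(H) > 0, so H is positive definite everywhere: convex.

convex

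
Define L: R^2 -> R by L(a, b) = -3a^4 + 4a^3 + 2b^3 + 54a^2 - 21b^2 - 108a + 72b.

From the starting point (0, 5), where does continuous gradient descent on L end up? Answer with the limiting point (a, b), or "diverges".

(1, 4)

L is separable, so gradient descent decouples: a follows -∂L/∂a, b follows -∂L/∂b.
∂L/∂a = -12(a - 3)(a - 1)(a + 3); at a=0 this is -108, so a increases.
∂L/∂b = 6(b - 4)(b - 3); at b=5 this is 12, so b decreases.
a converges to its nearest critical value 1 (a local min of the a-part); b converges to 4. The iterate converges to (1, 4).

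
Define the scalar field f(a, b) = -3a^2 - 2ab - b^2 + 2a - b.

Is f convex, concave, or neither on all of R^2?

concave

f is quadratic, so its Hessian is the constant matrix H = [[-6, -2], [-2, -2]].
det(H) = 8, tr(H) = -8.
det(H) > 0 and tr(H) < 0, so H is negative definite everywhere: concave.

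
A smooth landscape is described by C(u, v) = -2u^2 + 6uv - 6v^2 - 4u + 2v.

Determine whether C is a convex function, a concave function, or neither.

C is quadratic, so its Hessian is the constant matrix H = [[-4, 6], [6, -12]].
det(H) = 12, tr(H) = -16.
det(H) > 0 and tr(H) < 0, so H is negative definite everywhere: concave.

concave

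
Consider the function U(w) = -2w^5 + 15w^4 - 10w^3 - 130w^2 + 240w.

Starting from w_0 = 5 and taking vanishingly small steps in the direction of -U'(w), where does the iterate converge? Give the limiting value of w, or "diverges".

diverges

U'(w) = -10(w - 4)(w - 3)(w - 1)(w + 2), so U'(5) = -560.
Gradient descent moves in the -U' direction, i.e. w is increasing.
There is no critical point above w=5, and U' keeps the same sign, so the iterate runs off to +∞.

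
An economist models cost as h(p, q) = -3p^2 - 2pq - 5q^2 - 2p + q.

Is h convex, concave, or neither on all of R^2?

concave

h is quadratic, so its Hessian is the constant matrix H = [[-6, -2], [-2, -10]].
det(H) = 56, tr(H) = -16.
det(H) > 0 and tr(H) < 0, so H is negative definite everywhere: concave.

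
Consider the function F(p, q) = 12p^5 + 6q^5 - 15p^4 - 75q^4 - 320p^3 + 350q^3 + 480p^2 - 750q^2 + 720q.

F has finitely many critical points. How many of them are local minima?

4

F separates as a function of p plus a function of q, so ∇F=0 decouples.
∂F/∂p = 60p(p - 4)(p - 1)(p + 4) = 0 at p ∈ {-4, 0, 1, 4}; ∂F/∂q = 30(q - 4)(q - 3)(q - 2)(q - 1) = 0 at q ∈ {1, 2, 3, 4}.
The Hessian is diagonal: diag(F_pp, F_qq). Second derivatives: F_pp(-4)=-9600, F_pp(0)=960, F_pp(1)=-900, F_pp(4)=5760; F_qq(1)=-180, F_qq(2)=60, F_qq(3)=-60, F_qq(4)=180.
Local minima occur where both diagonal entries positive: (0, 2), (0, 4), (4, 2), (4, 4). Count: 4.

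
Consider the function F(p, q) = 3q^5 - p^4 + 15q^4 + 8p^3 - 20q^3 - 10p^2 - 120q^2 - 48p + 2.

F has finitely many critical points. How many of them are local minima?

2

F separates as a function of p plus a function of q, so ∇F=0 decouples.
∂F/∂p = -4(p - 4)(p - 3)(p + 1) = 0 at p ∈ {-1, 3, 4}; ∂F/∂q = 15q(q - 2)(q + 2)(q + 4) = 0 at q ∈ {-4, -2, 0, 2}.
The Hessian is diagonal: diag(F_pp, F_qq). Second derivatives: F_pp(-1)=-80, F_pp(3)=16, F_pp(4)=-20; F_qq(-4)=-720, F_qq(-2)=240, F_qq(0)=-240, F_qq(2)=720.
Local minima occur where both diagonal entries positive: (3, -2), (3, 2). Count: 2.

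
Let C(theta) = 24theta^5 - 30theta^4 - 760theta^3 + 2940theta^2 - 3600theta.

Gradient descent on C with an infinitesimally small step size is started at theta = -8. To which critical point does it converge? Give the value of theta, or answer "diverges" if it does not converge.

C'(theta) = 120(theta - 3)(theta - 2)(theta - 1)(theta + 5), so C'(-8) = 356400.
Gradient descent moves in the -C' direction, i.e. theta is decreasing.
There is no critical point below theta=-8, and C' keeps the same sign, so the iterate runs off to −∞.

diverges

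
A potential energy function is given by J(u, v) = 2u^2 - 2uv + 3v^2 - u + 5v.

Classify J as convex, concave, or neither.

convex

J is quadratic, so its Hessian is the constant matrix H = [[4, -2], [-2, 6]].
det(H) = 20, tr(H) = 10.
det(H) > 0 and tr(H) > 0, so H is positive definite everywhere: convex.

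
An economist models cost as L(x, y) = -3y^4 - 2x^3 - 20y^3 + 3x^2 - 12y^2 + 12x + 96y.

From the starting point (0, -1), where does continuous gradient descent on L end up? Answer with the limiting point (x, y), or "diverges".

(-1, -2)

L is separable, so gradient descent decouples: x follows -∂L/∂x, y follows -∂L/∂y.
∂L/∂x = -6(x - 2)(x + 1); at x=0 this is 12, so x decreases.
∂L/∂y = -12(y - 1)(y + 2)(y + 4); at y=-1 this is 72, so y decreases.
x converges to its nearest critical value -1 (a local min of the x-part); y converges to -2. The iterate converges to (-1, -2).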